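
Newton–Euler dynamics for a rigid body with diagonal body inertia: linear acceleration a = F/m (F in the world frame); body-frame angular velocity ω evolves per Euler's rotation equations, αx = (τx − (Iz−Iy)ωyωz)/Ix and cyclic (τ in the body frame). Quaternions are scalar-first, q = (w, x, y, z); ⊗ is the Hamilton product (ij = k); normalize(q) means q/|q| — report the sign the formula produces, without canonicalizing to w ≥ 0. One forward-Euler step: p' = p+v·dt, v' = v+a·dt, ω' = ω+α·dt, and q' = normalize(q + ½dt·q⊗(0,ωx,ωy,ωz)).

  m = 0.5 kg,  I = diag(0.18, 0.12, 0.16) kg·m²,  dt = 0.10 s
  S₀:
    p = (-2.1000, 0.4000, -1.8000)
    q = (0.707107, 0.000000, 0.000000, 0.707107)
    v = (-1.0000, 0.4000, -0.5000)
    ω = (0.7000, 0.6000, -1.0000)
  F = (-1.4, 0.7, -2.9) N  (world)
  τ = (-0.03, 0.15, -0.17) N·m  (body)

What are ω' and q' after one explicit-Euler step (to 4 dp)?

angular accel α = (-0.0333, 1.3667, -0.9050)
new body rate ω' = (0.6967, 0.7367, -1.0905)
q⊗(0,ω) = (0.7071070, 0.0707107, 0.9192391, -0.7071070)
updated quaternion q' = (0.7408, 0.0035, 0.0459, 0.6702)

ω' = (0.6967, 0.7367, -1.0905)
q' = (0.7408, 0.0035, 0.0459, 0.6702)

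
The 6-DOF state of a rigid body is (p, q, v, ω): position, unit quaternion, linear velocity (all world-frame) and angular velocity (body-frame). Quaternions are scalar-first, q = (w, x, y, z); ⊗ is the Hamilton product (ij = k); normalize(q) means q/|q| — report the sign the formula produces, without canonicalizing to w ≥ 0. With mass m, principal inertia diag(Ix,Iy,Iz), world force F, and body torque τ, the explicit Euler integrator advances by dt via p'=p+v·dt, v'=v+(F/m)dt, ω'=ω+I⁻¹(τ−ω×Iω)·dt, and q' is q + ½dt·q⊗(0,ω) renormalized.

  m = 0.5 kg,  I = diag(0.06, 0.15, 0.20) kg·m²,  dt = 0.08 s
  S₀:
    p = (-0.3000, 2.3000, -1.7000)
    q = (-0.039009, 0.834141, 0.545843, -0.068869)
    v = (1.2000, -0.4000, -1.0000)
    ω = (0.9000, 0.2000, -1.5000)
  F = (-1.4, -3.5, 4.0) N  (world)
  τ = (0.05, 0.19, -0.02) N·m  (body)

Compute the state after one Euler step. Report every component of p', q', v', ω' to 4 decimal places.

a = F/m = (-2.8000, -7.0000, 8.0000)
new position p' = (-0.2040, 2.2680, -1.7800)
v + (F/m)dt = (0.9760, -0.9600, -0.3600)
ω×(Iω) gyroscopic = (-0.0150, 0.1890, 0.0162)
(τ − ω×Iω)/I = (1.0833, 0.0067, -0.1810)
ω + α·dt = (0.9867, 0.2005, -1.5145)
Hamilton product q⊗(0,ω) = (-0.9631990, -0.8400988, 1.1814276, -0.2659170)
updated quaternion q' = (-0.0773, 0.7986, 0.5916, -0.0793)

p' = (-0.2040, 2.2680, -1.7800)
q' = (-0.0773, 0.7986, 0.5916, -0.0793)
v' = (0.9760, -0.9600, -0.3600)
ω' = (0.9867, 0.2005, -1.5145)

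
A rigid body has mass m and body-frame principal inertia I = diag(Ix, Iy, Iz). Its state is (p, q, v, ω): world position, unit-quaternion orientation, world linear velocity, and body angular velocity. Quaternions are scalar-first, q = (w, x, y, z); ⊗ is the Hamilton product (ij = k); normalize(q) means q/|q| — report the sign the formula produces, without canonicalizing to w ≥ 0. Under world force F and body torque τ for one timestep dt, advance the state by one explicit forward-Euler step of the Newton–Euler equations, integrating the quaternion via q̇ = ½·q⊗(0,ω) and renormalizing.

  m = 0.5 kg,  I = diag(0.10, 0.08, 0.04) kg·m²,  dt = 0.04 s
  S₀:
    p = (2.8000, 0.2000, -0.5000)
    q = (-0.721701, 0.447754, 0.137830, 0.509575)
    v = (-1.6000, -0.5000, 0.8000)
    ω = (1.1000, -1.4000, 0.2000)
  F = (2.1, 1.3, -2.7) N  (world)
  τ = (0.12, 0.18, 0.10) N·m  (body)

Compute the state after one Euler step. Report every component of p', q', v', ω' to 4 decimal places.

p' = (2.7360, 0.1800, -0.4680)
q' = (-0.7293, 0.4464, 0.1673, 0.4908)
v' = (-1.4320, -0.3960, 0.5840)
ω' = (1.1435, -1.3166, 0.2692)

ω×(Iω) gyroscopic = (0.0112, 0.0132, 0.0308)
angular accel α = (1.0880, 2.0850, 1.7300)
ω' = ω + α·dt = (1.1435, -1.3166, 0.2692)
Hamilton product q⊗(0,ω) = (-0.4014824, -0.0529001, 1.4813631, -0.9228088)
updated quaternion q' = (-0.7293, 0.4464, 0.1673, 0.4908)
linear accel F/m = (4.2000, 2.6000, -5.4000)
p + v·dt = (2.7360, 0.1800, -0.4680)
v' = v + a·dt = (-1.4320, -0.3960, 0.5840)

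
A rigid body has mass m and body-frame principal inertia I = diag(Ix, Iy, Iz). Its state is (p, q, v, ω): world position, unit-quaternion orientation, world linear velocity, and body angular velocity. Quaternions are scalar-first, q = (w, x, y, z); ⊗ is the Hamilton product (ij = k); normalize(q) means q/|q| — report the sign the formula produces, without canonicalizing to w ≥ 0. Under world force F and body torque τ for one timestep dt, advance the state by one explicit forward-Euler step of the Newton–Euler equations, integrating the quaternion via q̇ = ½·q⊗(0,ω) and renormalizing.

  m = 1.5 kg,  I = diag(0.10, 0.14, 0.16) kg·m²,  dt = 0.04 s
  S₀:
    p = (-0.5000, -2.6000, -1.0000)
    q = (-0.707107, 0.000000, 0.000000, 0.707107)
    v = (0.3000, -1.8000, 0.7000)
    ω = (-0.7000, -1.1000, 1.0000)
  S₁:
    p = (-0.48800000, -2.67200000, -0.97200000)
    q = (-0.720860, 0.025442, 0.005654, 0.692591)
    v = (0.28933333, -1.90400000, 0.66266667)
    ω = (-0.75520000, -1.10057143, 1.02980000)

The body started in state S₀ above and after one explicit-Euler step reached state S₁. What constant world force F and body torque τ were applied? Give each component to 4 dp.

v₁ − v₀ = (-0.01066667, -0.10400000, -0.03733333)
F = m·Δv/dt = (-0.4000, -3.9000, -1.4000)
Δω = ω₁−ω₀ = (-0.05520000, -0.00057143, 0.02980000)
ω₀×(Iω₀) = (-0.0220, 0.0420, 0.0308)
I·α + gyro = (-0.1600, 0.0400, 0.1500)

F = (-0.4000, -3.9000, -1.4000)
τ = (-0.1600, 0.0400, 0.1500)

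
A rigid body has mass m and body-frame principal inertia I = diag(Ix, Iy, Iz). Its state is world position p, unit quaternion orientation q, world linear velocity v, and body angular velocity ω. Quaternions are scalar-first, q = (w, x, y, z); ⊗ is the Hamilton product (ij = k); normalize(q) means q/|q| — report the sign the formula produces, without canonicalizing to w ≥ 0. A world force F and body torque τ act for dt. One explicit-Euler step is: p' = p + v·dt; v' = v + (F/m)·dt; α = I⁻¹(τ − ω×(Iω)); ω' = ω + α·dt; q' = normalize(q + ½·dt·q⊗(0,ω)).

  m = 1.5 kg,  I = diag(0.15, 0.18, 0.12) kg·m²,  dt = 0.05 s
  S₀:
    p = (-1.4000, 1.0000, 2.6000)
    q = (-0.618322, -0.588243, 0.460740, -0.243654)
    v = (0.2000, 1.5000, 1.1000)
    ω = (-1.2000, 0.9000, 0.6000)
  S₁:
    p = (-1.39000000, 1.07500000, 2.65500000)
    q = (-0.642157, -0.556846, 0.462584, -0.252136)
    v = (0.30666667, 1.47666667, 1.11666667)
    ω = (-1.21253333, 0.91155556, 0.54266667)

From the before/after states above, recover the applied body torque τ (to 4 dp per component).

ω₁ − ω₀ = (-0.01253333, 0.01155556, -0.05733333)
applied torque τ = (-0.0700, 0.0200, -0.1700)

τ = (-0.0700, 0.0200, -0.1700)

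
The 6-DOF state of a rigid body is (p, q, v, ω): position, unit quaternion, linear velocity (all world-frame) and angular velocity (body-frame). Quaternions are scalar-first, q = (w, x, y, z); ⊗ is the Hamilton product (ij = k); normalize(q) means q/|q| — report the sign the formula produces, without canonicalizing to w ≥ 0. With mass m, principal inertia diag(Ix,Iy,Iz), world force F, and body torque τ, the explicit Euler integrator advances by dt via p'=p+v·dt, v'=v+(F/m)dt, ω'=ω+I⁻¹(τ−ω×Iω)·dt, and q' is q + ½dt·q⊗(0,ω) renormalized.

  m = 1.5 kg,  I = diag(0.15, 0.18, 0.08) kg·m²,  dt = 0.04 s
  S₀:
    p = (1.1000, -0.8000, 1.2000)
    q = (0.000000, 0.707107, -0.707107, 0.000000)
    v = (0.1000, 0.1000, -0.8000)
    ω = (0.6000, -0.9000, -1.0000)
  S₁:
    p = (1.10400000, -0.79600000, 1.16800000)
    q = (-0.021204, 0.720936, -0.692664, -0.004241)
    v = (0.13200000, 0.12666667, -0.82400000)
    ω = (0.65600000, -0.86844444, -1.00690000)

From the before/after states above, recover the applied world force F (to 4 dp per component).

F = (1.2000, 1.0000, -0.9000)

velocity change Δv = (0.03200000, 0.02666667, -0.02400000)
F = m·Δv/dt = (1.2000, 1.0000, -0.9000)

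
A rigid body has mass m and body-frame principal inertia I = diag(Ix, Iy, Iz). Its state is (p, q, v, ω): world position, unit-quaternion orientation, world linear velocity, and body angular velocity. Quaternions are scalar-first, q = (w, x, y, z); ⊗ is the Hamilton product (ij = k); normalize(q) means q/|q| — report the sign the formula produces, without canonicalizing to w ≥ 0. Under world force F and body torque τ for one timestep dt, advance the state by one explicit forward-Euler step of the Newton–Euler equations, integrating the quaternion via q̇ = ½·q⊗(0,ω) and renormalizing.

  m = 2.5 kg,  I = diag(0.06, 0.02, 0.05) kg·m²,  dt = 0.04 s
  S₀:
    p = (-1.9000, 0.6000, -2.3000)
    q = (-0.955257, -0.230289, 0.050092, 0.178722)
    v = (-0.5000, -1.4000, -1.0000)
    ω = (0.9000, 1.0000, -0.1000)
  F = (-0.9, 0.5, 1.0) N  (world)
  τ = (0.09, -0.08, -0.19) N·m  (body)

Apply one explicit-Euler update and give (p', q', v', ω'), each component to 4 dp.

p' = (-1.9200, 0.5440, -2.3400)
q' = (-0.9514, -0.2511, 0.0337, 0.1751)
v' = (-0.5144, -1.3920, -0.9840)
ω' = (0.9620, 0.8418, -0.2232)

gyro term ω×Iω = (-0.0030, -0.0009, -0.0360)
(τ − ω×Iω)/I = (1.5500, -3.9550, -3.0800)
ω + α·dt = (0.9620, 0.8418, -0.2232)
2q̇ = q⊗(0,ω) = (0.1750403, -1.0434625, -0.8174361, -0.1798461)
q' = normalize(q + ½dt·q⊗(0,ω)) = (-0.9514, -0.2511, 0.0337, 0.1751)
p + v·dt = (-1.9200, 0.5440, -2.3400)
v' = v + a·dt = (-0.5144, -1.3920, -0.9840)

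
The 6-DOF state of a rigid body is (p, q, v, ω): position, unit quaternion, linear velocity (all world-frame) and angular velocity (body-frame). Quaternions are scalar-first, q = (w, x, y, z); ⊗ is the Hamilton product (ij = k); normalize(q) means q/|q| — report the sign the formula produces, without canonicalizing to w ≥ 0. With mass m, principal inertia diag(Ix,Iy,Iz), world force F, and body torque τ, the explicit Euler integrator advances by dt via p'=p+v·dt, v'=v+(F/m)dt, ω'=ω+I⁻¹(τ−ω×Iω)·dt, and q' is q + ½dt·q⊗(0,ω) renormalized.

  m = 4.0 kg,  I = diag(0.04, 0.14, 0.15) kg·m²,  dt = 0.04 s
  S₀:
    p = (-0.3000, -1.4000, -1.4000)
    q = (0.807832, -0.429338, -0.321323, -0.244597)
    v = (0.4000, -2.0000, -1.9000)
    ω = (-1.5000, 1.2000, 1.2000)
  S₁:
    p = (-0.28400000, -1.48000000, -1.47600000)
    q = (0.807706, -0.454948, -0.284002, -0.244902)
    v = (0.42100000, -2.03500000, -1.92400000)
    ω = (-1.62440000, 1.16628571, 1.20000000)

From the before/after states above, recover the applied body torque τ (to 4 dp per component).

τ = (-0.1100, 0.0800, -0.1800)

rate change Δω = (-0.12440000, -0.03371429, 0.00000000)
precession coupling = (0.0144, 0.1980, -0.1800)
τ = I·(Δω/dt) + ω₀×(Iω₀) = (-0.1100, 0.0800, -0.1800)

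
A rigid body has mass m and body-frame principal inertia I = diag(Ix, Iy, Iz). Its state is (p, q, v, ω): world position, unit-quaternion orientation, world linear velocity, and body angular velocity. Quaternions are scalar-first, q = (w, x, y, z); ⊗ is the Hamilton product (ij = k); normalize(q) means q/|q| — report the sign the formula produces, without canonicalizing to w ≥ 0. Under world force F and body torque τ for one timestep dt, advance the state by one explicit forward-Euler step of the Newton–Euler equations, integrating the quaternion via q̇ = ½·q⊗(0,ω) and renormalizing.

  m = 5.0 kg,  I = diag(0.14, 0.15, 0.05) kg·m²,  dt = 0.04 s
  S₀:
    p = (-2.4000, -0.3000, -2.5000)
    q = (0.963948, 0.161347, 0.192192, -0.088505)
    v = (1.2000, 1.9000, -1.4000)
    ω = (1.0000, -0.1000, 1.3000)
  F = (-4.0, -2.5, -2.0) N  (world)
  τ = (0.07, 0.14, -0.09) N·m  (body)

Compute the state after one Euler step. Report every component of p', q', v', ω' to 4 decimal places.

α = I⁻¹(τ − ω×Iω) = (0.4071, 0.1533, -1.7800)
ω' = ω + α·dt = (1.0163, -0.0939, 1.2288)
q⊗(0,ω) = (-0.0270713, 1.2049471, -0.3946509, 1.0448057)
q' = normalize(q + ½dt·q⊗(0,ω)) = (0.9629, 0.1853, 0.1842, -0.0676)
p' = p + v·dt = (-2.3520, -0.2240, -2.5560)
new velocity v' = (1.1680, 1.8800, -1.4160)

p' = (-2.3520, -0.2240, -2.5560)
q' = (0.9629, 0.1853, 0.1842, -0.0676)
v' = (1.1680, 1.8800, -1.4160)
ω' = (1.0163, -0.0939, 1.2288)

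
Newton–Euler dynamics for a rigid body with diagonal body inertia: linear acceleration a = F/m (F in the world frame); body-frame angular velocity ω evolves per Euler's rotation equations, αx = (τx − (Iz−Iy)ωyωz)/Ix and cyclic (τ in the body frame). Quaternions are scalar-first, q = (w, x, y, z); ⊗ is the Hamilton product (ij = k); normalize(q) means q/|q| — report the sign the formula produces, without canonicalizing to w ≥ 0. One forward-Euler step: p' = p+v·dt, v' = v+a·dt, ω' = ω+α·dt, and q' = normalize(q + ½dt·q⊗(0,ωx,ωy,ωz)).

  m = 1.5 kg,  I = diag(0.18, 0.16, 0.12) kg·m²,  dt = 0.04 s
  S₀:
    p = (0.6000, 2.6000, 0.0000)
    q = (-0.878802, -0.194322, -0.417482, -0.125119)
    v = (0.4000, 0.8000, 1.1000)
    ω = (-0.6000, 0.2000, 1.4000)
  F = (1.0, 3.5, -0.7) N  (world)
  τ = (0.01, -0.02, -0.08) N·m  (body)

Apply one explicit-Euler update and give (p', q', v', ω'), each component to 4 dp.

p' = (0.6160, 2.6320, 0.0440)
q' = (-0.8755, -0.1949, -0.4139, -0.1554)
v' = (0.4267, 0.8933, 1.0813)
ω' = (-0.5953, 0.2076, 1.3725)

a = F/m = (0.6667, 2.3333, -0.4667)
p + v·dt = (0.6160, 2.6320, 0.0440)
v + (F/m)dt = (0.4267, 0.8933, 1.0813)
ω×(Iω) gyroscopic = (-0.0112, -0.0504, 0.0024)
(τ − ω×Iω)/I = (0.1178, 0.1900, -0.6867)
ω' = ω + α·dt = (-0.5953, 0.2076, 1.3725)
q⊗(0,ω) = (0.1420698, -0.0321698, 0.1713618, -1.5196764)
q' = normalize(q + ½dt·q⊗(0,ω)) = (-0.8755, -0.1949, -0.4139, -0.1554)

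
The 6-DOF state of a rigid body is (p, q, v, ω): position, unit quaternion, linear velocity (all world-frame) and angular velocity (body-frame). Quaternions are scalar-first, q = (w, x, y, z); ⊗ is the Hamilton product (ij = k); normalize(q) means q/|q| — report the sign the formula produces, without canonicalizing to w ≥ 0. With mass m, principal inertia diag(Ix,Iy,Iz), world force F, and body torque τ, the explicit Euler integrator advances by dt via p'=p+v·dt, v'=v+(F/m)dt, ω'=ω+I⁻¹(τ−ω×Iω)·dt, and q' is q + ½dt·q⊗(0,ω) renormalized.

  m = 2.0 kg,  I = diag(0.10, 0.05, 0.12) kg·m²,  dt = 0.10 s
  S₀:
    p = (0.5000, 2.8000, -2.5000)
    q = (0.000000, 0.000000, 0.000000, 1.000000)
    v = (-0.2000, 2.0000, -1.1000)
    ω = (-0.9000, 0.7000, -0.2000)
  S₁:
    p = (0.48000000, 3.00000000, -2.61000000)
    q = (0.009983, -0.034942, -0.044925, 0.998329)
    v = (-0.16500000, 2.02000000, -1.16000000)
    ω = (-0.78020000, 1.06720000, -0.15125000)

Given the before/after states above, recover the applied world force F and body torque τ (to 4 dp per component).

F = (0.7000, 0.4000, -1.2000)
τ = (0.1100, 0.1800, 0.0900)

velocity change Δv = (0.03500000, 0.02000000, -0.06000000)
applied force F = (0.7000, 0.4000, -1.2000)
ω₁ − ω₀ = (0.11980000, 0.36720000, 0.04875000)
applied torque τ = (0.1100, 0.1800, 0.0900)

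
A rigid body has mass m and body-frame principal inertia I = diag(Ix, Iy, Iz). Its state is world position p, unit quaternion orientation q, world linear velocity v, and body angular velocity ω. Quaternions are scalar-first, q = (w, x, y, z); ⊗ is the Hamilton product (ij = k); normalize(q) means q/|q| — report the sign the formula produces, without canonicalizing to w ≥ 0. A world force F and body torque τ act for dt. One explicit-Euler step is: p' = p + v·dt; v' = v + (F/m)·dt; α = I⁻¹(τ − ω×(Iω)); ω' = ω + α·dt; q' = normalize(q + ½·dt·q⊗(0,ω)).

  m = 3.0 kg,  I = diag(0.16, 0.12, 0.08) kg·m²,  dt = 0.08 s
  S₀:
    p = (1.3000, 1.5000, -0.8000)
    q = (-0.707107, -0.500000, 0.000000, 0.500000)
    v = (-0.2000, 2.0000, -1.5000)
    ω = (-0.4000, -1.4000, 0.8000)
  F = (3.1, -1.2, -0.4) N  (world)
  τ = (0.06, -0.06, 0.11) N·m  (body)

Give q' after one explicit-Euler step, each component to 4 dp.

q' = (-0.7295, -0.4597, 0.0475, 0.5043)

2q̇ = q⊗(0,ω) = (-0.6000000, 0.9828428, 1.1899498, 0.1343144)
updated quaternion q' = (-0.7295, -0.4597, 0.0475, 0.5043)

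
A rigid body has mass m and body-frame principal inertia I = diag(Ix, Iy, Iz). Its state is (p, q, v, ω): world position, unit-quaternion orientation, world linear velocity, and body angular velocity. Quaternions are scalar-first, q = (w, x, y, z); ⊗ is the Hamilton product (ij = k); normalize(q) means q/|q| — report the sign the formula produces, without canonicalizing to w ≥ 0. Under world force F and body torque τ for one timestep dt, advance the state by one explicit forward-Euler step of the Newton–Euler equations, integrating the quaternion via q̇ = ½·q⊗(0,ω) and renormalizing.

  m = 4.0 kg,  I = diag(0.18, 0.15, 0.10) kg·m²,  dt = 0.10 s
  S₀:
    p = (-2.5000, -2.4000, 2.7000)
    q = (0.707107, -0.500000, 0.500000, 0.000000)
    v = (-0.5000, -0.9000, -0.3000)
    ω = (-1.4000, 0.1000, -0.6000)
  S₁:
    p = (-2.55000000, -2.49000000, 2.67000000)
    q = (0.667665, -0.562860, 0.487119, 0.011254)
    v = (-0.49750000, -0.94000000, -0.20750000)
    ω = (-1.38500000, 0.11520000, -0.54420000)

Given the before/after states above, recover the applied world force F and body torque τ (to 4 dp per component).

F = (0.1000, -1.6000, 3.7000)
τ = (0.0300, 0.0900, 0.0600)

v₁ − v₀ = (0.00250000, -0.04000000, 0.09250000)
F = m·Δv/dt = (0.1000, -1.6000, 3.7000)
rate change Δω = (0.01500000, 0.01520000, 0.05580000)
ω₀×(Iω₀) = (0.0030, 0.0672, 0.0042)
I·α + gyro = (0.0300, 0.0900, 0.0600)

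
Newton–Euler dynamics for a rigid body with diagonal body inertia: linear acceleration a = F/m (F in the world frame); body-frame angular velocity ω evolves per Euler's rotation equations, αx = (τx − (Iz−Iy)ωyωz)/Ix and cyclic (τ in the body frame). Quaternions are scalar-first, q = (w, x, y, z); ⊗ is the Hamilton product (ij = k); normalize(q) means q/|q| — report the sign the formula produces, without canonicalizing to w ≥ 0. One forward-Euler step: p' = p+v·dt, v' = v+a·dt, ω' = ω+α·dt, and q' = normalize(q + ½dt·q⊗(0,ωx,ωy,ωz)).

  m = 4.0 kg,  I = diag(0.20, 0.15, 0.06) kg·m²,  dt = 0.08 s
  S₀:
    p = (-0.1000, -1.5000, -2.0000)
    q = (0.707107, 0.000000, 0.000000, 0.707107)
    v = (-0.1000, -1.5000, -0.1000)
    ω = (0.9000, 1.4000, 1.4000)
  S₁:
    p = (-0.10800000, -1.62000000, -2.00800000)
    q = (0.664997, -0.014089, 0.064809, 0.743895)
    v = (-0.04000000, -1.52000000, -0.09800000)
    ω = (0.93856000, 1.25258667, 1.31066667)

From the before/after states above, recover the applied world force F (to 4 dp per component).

Δv = v₁−v₀ = (0.06000000, -0.02000000, 0.00200000)
m·(v₁−v₀)/dt = (3.0000, -1.0000, 0.1000)

F = (3.0000, -1.0000, 0.1000)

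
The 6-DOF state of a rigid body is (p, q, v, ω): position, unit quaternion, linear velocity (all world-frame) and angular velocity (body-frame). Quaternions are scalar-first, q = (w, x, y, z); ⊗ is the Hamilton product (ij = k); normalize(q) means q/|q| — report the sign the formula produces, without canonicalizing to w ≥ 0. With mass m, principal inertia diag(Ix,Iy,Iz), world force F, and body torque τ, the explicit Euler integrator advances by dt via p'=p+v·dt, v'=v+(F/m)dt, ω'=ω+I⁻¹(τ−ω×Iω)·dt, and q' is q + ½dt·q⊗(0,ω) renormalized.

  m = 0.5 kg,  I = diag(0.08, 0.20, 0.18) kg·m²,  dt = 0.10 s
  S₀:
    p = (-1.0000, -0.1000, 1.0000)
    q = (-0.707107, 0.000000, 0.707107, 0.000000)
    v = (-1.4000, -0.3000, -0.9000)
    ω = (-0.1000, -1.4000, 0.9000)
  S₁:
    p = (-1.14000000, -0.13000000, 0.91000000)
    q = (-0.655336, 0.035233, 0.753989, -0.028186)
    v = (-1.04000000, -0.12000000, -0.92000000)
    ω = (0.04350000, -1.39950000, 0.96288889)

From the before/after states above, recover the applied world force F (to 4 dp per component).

velocity change Δv = (0.36000000, 0.18000000, -0.02000000)
applied force F = (1.8000, 0.9000, -0.1000)

F = (1.8000, 0.9000, -0.1000)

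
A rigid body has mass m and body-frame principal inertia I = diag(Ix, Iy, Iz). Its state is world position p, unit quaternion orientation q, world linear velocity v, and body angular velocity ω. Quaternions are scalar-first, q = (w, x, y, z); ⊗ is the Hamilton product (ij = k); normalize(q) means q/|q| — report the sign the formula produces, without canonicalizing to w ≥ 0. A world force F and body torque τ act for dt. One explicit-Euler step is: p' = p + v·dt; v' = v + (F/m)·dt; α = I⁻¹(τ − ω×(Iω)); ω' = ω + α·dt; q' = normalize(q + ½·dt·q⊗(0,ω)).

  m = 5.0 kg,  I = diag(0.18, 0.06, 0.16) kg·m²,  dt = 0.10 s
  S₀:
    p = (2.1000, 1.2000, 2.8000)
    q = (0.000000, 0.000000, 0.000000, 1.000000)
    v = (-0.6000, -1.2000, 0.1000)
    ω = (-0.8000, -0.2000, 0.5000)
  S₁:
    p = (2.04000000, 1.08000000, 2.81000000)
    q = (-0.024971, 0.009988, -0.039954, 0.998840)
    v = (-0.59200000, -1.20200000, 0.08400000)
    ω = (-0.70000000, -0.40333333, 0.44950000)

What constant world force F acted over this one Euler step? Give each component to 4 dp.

v₁ − v₀ = (0.00800000, -0.00200000, -0.01600000)
F = m·Δv/dt = (0.4000, -0.1000, -0.8000)

F = (0.4000, -0.1000, -0.8000)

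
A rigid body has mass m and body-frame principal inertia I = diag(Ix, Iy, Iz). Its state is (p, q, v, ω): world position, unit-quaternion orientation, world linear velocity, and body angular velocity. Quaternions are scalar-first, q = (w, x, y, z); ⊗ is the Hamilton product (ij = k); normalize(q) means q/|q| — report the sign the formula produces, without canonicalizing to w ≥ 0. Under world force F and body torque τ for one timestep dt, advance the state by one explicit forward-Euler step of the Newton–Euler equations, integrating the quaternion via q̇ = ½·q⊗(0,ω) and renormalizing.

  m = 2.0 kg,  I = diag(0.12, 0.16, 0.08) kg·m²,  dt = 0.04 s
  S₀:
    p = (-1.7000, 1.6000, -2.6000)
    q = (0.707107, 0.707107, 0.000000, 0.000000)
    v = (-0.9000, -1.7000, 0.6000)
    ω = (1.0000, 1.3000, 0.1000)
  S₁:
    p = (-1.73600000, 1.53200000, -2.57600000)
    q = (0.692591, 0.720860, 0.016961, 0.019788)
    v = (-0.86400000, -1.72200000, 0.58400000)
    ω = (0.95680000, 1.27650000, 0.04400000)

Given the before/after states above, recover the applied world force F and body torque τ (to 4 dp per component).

F = (1.8000, -1.1000, -0.8000)
τ = (-0.1400, -0.0900, -0.0600)

rate change Δω = (-0.04320000, -0.02350000, -0.05600000)
ω₀×(Iω₀) = (-0.0104, 0.0040, 0.0520)
applied torque τ = (-0.1400, -0.0900, -0.0600)
velocity change Δv = (0.03600000, -0.02200000, -0.01600000)
F = m·Δv/dt = (1.8000, -1.1000, -0.8000)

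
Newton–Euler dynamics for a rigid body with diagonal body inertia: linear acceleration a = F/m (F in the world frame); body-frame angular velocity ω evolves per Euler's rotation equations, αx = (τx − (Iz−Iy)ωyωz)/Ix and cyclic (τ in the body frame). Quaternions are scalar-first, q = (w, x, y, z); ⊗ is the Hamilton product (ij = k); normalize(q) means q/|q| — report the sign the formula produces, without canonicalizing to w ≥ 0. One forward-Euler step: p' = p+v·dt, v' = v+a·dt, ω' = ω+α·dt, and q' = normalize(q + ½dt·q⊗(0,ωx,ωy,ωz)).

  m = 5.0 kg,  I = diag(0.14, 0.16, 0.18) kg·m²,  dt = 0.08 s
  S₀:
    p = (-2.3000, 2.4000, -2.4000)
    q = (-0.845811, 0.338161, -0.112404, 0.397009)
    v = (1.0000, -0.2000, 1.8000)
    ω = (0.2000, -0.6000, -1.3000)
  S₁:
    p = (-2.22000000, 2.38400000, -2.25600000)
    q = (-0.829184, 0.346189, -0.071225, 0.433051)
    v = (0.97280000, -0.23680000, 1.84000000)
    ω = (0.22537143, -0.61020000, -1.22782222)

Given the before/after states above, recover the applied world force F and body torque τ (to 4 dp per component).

F = (-1.7000, -2.3000, 2.5000)
τ = (0.0600, -0.0100, 0.1600)

Δv = v₁−v₀ = (-0.02720000, -0.03680000, 0.04000000)
applied force F = (-1.7000, -2.3000, 2.5000)
rate change Δω = (0.02537143, -0.01020000, 0.07217778)
gyro term ω₀×Iω₀ = (0.0156, 0.0104, -0.0024)
I·α + gyro = (0.0600, -0.0100, 0.1600)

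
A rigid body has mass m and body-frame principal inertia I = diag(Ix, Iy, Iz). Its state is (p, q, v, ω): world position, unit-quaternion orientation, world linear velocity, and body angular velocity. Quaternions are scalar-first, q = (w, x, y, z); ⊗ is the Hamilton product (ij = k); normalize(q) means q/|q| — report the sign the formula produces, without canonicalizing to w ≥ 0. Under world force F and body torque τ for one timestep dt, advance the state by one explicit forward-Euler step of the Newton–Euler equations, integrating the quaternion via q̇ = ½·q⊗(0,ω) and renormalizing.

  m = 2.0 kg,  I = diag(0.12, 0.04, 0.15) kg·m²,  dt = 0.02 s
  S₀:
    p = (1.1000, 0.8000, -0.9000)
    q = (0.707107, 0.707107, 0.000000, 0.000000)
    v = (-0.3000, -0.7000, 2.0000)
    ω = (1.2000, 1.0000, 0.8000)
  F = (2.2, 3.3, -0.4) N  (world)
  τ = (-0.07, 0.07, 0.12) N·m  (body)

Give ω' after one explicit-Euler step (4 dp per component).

precession coupling ω×(Iω) = (0.0880, -0.0288, -0.0960)
angular accel α = (-1.3167, 2.4700, 1.4400)
ω + α·dt = (1.1737, 1.0494, 0.8288)

ω' = (1.1737, 1.0494, 0.8288)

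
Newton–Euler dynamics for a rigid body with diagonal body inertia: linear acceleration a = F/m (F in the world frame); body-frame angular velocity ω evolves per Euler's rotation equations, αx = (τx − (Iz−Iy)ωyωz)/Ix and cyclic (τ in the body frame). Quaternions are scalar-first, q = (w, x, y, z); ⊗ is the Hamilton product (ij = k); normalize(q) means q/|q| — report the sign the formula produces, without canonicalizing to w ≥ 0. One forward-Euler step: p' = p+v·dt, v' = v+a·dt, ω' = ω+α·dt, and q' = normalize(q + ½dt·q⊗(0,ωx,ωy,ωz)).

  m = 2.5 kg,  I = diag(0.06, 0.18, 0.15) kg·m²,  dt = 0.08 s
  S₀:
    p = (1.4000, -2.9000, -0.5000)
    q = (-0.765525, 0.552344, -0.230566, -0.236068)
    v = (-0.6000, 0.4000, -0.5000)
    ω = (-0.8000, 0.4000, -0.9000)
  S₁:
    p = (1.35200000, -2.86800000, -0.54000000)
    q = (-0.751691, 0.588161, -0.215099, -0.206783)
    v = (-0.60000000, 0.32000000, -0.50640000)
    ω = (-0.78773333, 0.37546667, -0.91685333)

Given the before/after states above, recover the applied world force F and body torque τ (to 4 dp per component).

F = (0.0000, -2.5000, -0.2000)
τ = (0.0200, -0.1200, -0.0700)

ω₁ − ω₀ = (0.01226667, -0.02453333, -0.01685333)
gyro term ω₀×Iω₀ = (0.0108, -0.0648, -0.0384)
τ = I·(Δω/dt) + ω₀×(Iω₀) = (0.0200, -0.1200, -0.0700)
Δv = v₁−v₀ = (0.00000000, -0.08000000, -0.00640000)
m·(v₁−v₀)/dt = (0.0000, -2.5000, -0.2000)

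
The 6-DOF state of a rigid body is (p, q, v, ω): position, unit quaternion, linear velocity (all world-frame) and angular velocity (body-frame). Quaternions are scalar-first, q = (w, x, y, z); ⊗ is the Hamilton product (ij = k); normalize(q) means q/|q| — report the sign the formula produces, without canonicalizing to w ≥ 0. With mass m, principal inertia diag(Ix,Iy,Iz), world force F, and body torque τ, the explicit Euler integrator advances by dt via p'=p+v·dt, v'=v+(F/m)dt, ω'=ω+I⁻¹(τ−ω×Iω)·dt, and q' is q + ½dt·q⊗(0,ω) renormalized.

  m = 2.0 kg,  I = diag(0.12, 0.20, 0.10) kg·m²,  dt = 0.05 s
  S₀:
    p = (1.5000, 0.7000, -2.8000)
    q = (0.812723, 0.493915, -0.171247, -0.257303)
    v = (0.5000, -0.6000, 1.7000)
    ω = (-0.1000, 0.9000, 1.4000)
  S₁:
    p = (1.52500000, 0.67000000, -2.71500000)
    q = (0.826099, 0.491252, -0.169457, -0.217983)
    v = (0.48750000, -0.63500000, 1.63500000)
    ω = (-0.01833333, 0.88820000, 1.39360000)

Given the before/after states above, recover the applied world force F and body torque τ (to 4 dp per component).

F = (-0.5000, -1.4000, -2.6000)
τ = (0.0700, -0.0500, -0.0200)

velocity change Δv = (-0.01250000, -0.03500000, -0.06500000)
F = m·Δv/dt = (-0.5000, -1.4000, -2.6000)
Δω = ω₁−ω₀ = (0.08166667, -0.01180000, -0.00640000)
applied torque τ = (0.0700, -0.0500, -0.0200)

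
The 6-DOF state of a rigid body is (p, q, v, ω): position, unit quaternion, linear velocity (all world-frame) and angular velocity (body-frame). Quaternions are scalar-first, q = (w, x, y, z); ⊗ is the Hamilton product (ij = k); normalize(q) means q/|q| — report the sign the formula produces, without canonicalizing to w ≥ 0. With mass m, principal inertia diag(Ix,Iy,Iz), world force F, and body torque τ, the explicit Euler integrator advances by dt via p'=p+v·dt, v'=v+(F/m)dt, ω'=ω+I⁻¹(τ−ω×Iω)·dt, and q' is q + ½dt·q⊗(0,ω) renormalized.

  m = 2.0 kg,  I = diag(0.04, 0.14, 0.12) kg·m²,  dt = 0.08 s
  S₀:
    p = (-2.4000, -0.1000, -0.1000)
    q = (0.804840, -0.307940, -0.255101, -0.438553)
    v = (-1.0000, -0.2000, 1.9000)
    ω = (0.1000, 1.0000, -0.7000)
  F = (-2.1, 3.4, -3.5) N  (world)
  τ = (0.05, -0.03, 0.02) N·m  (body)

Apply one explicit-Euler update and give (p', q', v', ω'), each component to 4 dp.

p' = (-2.4800, -0.1160, 0.0520)
q' = (0.8030, -0.2797, -0.2330, -0.4718)
v' = (-1.0840, -0.0640, 1.7600)
ω' = (0.1720, 0.9797, -0.6933)

linear accel F/m = (-1.0500, 1.7000, -1.7500)
new position p' = (-2.4800, -0.1160, 0.0520)
v + (F/m)dt = (-1.0840, -0.0640, 1.7600)
ω×(Iω) gyroscopic = (0.0140, 0.0056, 0.0100)
α = I⁻¹(τ − ω×Iω) = (0.9000, -0.2543, 0.0833)
new body rate ω' = (0.1720, 0.9797, -0.6933)
q⊗(0,ω) = (-0.0210921, 0.6976077, 0.5454267, -0.8458179)
updated quaternion q' = (0.8030, -0.2797, -0.2330, -0.4718)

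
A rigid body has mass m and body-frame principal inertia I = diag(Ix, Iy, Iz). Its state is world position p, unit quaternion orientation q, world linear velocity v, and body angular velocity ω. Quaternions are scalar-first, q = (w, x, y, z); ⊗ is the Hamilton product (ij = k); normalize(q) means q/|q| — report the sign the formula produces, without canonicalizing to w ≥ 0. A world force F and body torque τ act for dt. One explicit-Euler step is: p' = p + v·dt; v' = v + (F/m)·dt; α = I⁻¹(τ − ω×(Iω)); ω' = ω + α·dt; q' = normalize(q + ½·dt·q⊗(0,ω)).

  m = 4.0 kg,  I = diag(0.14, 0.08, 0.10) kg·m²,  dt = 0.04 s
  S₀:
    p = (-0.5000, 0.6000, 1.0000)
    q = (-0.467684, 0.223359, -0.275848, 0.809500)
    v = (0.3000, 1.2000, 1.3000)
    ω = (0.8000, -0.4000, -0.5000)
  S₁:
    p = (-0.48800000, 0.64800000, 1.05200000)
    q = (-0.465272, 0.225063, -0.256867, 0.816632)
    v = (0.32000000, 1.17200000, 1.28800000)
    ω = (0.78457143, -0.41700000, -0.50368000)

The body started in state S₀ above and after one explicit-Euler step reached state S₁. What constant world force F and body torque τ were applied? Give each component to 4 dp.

F = (2.0000, -2.8000, -1.2000)
τ = (-0.0500, -0.0500, 0.0100)

rate change Δω = (-0.01542857, -0.01700000, -0.00368000)
gyro term ω₀×Iω₀ = (0.0040, -0.0160, 0.0192)
applied torque τ = (-0.0500, -0.0500, 0.0100)
velocity change Δv = (0.02000000, -0.02800000, -0.01200000)
F = m·Δv/dt = (2.0000, -2.8000, -1.2000)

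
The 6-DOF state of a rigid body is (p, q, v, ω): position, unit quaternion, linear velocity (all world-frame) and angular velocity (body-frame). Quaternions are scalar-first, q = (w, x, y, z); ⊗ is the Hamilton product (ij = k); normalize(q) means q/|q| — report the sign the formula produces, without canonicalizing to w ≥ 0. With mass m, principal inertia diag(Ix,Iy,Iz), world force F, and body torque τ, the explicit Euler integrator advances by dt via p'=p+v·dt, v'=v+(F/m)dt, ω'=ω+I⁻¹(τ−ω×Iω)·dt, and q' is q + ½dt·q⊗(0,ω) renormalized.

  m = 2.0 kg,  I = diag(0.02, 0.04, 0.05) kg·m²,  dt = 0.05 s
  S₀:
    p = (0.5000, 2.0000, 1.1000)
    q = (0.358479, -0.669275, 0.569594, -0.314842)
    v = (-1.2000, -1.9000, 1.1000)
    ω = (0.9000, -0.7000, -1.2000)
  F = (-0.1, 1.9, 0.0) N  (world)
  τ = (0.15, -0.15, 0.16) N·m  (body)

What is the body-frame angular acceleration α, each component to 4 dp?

precession coupling ω×(Iω) = (0.0084, 0.0324, -0.0126)
angular accel α = (7.0800, -4.5600, 3.4520)

α = (7.0800, -4.5600, 3.4520)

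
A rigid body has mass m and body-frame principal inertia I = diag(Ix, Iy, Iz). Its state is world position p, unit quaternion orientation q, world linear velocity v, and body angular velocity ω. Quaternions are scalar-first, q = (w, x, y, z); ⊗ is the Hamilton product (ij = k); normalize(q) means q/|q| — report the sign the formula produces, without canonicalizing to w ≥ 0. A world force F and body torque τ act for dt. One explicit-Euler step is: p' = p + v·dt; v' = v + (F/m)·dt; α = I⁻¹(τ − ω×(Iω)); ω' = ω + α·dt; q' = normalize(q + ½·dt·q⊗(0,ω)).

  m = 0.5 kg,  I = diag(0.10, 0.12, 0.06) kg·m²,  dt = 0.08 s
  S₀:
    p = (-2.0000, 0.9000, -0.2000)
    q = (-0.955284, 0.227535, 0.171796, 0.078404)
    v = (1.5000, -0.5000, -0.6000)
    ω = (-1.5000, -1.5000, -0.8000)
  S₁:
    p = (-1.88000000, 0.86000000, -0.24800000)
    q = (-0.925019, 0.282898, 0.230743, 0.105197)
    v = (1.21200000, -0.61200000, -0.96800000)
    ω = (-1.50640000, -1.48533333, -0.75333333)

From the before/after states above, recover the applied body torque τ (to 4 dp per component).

Δω = ω₁−ω₀ = (-0.00640000, 0.01466667, 0.04666667)
ω₀×(Iω₀) = (-0.0720, 0.0480, 0.0450)
I·α + gyro = (-0.0800, 0.0700, 0.0800)

τ = (-0.0800, 0.0700, 0.0800)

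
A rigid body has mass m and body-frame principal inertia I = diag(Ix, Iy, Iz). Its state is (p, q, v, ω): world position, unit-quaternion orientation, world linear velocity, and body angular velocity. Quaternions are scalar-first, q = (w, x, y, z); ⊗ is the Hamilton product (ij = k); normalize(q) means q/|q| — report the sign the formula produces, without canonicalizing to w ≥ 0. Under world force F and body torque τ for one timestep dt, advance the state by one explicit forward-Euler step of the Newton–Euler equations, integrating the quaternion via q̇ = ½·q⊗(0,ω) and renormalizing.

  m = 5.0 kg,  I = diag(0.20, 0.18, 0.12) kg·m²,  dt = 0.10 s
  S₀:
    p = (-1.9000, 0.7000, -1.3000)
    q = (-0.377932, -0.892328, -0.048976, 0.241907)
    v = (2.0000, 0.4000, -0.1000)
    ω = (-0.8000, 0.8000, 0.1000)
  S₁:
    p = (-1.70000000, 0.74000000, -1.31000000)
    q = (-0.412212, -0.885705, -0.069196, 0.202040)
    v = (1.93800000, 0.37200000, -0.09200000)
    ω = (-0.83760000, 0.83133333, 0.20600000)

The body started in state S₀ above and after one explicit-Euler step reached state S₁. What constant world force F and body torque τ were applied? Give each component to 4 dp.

velocity change Δv = (-0.06200000, -0.02800000, 0.00800000)
m·(v₁−v₀)/dt = (-3.1000, -1.4000, 0.4000)
ω₁ − ω₀ = (-0.03760000, 0.03133333, 0.10600000)
ω₀×(Iω₀) = (-0.0048, -0.0064, 0.0128)
applied torque τ = (-0.0800, 0.0500, 0.1400)

F = (-3.1000, -1.4000, 0.4000)
τ = (-0.0800, 0.0500, 0.1400)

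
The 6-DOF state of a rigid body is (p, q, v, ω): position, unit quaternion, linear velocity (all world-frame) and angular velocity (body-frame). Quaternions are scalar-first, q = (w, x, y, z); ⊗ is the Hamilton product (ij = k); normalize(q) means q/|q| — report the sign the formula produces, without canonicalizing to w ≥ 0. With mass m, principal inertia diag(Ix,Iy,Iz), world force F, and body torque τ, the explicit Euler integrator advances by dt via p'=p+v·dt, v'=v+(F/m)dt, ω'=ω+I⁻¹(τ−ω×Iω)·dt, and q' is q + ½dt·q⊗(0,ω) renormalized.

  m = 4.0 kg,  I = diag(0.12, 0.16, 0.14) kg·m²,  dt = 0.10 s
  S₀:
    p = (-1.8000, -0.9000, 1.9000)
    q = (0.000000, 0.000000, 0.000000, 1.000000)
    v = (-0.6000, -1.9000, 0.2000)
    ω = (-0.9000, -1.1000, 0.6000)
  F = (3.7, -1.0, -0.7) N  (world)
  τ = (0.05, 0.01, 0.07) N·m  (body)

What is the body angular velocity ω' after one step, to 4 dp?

gyro term ω×Iω = (0.0132, 0.0108, 0.0396)
(τ − ω×Iω)/I = (0.3067, -0.0050, 0.2171)
new body rate ω' = (-0.8693, -1.1005, 0.6217)

ω' = (-0.8693, -1.1005, 0.6217)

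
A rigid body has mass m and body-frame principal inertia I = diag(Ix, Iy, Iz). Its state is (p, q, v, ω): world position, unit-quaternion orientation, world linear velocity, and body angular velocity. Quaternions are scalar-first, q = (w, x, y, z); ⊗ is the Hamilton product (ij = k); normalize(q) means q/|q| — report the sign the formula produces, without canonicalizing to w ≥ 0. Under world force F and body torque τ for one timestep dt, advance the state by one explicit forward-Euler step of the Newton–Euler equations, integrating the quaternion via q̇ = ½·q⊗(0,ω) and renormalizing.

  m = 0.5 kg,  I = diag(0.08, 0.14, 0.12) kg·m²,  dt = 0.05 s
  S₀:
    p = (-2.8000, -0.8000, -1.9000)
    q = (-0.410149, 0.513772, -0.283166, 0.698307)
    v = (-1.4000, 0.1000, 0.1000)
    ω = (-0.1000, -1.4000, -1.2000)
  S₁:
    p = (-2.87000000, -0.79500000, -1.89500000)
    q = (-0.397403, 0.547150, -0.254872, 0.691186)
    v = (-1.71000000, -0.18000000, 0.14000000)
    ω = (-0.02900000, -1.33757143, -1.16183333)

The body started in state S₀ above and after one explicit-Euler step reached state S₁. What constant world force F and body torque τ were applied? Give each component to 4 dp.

F = (-3.1000, -2.8000, 0.4000)
τ = (0.0800, 0.1700, 0.1000)

velocity change Δv = (-0.31000000, -0.28000000, 0.04000000)
F = m·Δv/dt = (-3.1000, -2.8000, 0.4000)
rate change Δω = (0.07100000, 0.06242857, 0.03816667)
ω₀×(Iω₀) = (-0.0336, -0.0048, 0.0084)
I·α + gyro = (0.0800, 0.1700, 0.1000)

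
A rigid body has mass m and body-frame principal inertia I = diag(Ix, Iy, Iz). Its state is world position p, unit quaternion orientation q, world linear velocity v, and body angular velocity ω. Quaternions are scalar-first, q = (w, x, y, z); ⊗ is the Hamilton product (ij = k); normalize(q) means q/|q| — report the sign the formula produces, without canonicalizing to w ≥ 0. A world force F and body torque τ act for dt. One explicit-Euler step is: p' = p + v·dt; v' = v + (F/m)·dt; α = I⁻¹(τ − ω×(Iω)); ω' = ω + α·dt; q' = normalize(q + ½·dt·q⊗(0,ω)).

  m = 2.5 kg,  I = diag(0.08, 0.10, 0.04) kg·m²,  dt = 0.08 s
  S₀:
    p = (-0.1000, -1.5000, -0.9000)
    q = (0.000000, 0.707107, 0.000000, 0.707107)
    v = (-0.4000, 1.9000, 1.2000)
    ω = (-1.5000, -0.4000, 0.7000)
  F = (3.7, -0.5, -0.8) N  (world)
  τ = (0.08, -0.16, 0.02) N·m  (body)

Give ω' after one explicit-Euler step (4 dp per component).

ω' = (-1.4368, -0.4944, 0.7160)

(τ − ω×Iω)/I = (0.7900, -1.1800, 0.2000)
ω' = ω + α·dt = (-1.4368, -0.4944, 0.7160)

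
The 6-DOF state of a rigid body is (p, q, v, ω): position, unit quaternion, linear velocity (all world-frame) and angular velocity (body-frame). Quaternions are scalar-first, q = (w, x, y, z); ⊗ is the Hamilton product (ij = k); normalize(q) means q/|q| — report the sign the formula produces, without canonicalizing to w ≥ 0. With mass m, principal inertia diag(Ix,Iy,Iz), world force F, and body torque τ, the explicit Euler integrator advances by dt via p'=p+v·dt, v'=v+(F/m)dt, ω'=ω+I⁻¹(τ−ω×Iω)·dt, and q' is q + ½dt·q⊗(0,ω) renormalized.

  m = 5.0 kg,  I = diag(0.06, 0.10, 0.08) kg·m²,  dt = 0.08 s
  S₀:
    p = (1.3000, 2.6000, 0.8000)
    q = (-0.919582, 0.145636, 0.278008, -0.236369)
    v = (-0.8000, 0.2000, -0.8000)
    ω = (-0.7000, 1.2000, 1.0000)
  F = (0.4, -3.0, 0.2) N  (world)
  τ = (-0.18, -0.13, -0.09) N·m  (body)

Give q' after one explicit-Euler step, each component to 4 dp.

q' = (-0.9172, 0.1934, 0.2341, -0.2578)

q⊗(0,ω) = (0.0047046, 1.2053582, -1.0836761, -0.5502132)
q' = normalize(q + ½dt·q⊗(0,ω)) = (-0.9172, 0.1934, 0.2341, -0.2578)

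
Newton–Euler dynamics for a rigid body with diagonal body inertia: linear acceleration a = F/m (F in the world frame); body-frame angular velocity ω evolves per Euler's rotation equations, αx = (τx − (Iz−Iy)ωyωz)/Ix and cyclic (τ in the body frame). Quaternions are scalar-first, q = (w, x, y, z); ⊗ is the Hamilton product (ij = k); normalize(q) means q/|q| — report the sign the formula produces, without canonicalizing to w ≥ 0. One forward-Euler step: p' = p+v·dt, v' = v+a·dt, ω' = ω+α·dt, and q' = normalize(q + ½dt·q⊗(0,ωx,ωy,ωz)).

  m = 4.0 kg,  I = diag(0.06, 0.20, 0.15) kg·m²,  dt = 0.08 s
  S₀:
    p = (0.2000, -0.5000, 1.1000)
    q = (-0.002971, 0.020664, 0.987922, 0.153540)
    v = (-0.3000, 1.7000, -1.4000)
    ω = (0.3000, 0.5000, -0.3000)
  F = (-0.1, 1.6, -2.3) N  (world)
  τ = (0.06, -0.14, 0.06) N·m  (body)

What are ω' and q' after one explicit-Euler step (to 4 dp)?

ω' = (0.3700, 0.4408, -0.2792)
q' = (-0.0211, 0.0057, 0.9896, 0.1421)

precession coupling ω×(Iω) = (0.0075, 0.0081, 0.0210)
angular accel α = (0.8750, -0.7405, 0.2600)
ω' = ω + α·dt = (0.3700, 0.4408, -0.2792)
Hamilton product q⊗(0,ω) = (-0.4540982, -0.3740379, 0.0507757, -0.2851533)
q' = normalize(q + ½dt·q⊗(0,ω)) = (-0.0211, 0.0057, 0.9896, 0.1421)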